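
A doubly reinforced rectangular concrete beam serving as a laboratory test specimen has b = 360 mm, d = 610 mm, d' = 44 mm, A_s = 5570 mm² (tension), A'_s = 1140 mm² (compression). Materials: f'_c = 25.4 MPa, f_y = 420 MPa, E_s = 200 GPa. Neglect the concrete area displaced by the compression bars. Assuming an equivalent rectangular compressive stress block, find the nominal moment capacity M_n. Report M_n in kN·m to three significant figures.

M_n ≈ 1180 kN·m

Assume both tension and compression steel yield.
Net tension couple steel: A_s − A'_s = 4430 mm².
a = (A_s − A'_s) f_y / (0.85 f'_c b) = 1860600/(0.85 × 25.4 × 360) = 239.39 mm.
c = a/β₁ = 239.39/0.85 = 281.64 mm; ε'_s = 0.003(c − d')/c = 0.0025 ≥ f_y/E_s = 0.0021, so compression steel does yield.
M_n = (A_s − A'_s) f_y (d − a/2) + A'_s f_y (d − d') = [1860600 × (610 − 119.695) + 478800 × (610 − 44)] × 10⁻⁶ = 912.26 + 271.00 = 1183.26 kN·m.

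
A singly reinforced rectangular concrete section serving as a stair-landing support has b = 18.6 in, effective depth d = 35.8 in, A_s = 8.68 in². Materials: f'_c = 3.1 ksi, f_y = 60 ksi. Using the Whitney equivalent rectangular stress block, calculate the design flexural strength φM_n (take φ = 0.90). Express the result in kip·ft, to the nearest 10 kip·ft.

φM_n ≈ 1190 kip·ft

T = A_s f_y = 8.68 × 60 = 520.8 kips.
a = T/(0.85 f'_c b) = 520.8/(0.85 × 3.1 × 18.6) = 10.626 in.
M_n = T(d − a/2) = 520.8 × (35.8 − 5.313) = 15877.6 kip·in = 15877.6/12 = 1323.13 kip·ft.
φM_n = 0.90 × 1323.13 = 1190.82 kip·ft.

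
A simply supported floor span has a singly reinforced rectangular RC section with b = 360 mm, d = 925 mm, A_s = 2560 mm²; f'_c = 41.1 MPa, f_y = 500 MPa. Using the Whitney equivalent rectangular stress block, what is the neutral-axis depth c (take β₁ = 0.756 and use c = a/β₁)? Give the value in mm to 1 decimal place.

T = A_s f_y = 2560 × 500 = 1280000 N = 1280 kN.
Setting C = 0.85 f'_c a b equal to T: a = 1280000/(0.85 × 41.1 × 360) = 101.776 mm.
With β₁ = 0.756, c = a/β₁ = 101.776/0.756 = 134.6 mm.

c ≈ 134.6 mm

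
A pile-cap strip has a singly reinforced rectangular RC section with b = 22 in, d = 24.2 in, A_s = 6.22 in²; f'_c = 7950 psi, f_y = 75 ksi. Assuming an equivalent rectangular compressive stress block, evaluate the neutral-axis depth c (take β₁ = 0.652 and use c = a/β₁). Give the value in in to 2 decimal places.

T = A_s f_y = 6.22 × 75 = 466.5 kips.
a = T/(0.85 f'_c b) = 466.5/(0.85 × 7.95 × 22) = 3.1379 in.
With β₁ = 0.652, c = a/β₁ = 3.1379/0.652 = 4.81 in.

c ≈ 4.81 in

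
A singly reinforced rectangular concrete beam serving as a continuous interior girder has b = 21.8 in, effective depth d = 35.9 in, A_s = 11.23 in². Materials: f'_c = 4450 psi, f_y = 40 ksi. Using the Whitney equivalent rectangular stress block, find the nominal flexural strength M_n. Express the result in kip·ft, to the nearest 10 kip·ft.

M_n ≈ 1240 kip·ft

T = A_s f_y = 11.23 × 40 = 449.2 kips.
a = T/(0.85 f'_c b) = 449.2/(0.85 × 4.45 × 21.8) = 5.448 in.
M_n = T(d − a/2) = 449.2 × (35.9 − 2.724) = 14902.7 kip·in = 14902.7/12 = 1241.89 kip·ft.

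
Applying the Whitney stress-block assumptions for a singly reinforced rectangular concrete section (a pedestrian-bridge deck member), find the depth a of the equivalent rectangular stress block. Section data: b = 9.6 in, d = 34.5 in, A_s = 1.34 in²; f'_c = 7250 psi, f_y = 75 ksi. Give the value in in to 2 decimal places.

a ≈ 1.70 in

T = A_s f_y = 1.34 × 75 = 100.5 kips.
a = T/(0.85 f'_c b) = 100.5/(0.85 × 7.25 × 9.6) = 1.70 in.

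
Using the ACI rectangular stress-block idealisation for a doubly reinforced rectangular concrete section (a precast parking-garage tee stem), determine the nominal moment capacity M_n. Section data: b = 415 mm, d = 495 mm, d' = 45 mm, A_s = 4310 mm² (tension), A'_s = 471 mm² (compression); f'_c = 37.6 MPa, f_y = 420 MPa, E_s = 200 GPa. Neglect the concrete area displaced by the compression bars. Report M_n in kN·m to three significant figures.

Assume both tension and compression steel yield.
Net tension couple steel: A_s − A'_s = 3839 mm².
a = (A_s − A'_s) f_y / (0.85 f'_c b) = 1612380/(0.85 × 37.6 × 415) = 121.57 mm.
c = a/β₁ = 121.57/0.781 = 155.66 mm; ε'_s = 0.003(c − d')/c = 0.0021 ≥ f_y/E_s = 0.0021, so compression steel does yield.
M_n = (A_s − A'_s) f_y (d − a/2) + A'_s f_y (d − d') = [1612380 × (495 − 60.785) + 197820 × (495 − 45)] × 10⁻⁶ = 700.12 + 89.02 = 789.14 kN·m.

M_n ≈ 789 kN·m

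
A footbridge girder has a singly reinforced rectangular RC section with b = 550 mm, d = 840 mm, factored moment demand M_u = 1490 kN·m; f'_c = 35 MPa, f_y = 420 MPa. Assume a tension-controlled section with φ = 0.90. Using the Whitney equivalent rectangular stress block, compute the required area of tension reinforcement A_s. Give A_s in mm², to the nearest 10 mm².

M_n = M_u/φ = 1490/0.90 = 1655.56 kN·m.
With M_n = 0.85 f'_c a b (d − a/2), solve the quadratic for a:
a = d − √(d² − 2M_n/(0.85 f'_c b)) = 840 − √(840² − 2 × 1655.56×10⁶/(0.85 × 35 × 550)) = 130.61 mm.
A_s = 0.85 f'_c a b / f_y = 0.85 × 35 × 130.61 × 550 / 420 = 5088.3 mm².

A_s ≈ 5090 mm²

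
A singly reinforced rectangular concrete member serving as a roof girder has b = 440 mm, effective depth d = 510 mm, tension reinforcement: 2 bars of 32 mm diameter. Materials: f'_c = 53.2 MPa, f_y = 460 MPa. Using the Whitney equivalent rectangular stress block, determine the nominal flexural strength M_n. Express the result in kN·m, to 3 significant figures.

A_s = 2 × 804 = 1608 mm².
T = A_s f_y = 1608 × 460 = 739680 N = 739.68 kN.
From C = T: a = T/(0.85 f'_c b) = 739680/(0.85 × 53.2 × 440) = 37.18 mm.
M_n = T(d − a/2) = 739.68 kN × (510 − 18.59) mm = 363.49 kN·m.

M_n ≈ 363 kN·m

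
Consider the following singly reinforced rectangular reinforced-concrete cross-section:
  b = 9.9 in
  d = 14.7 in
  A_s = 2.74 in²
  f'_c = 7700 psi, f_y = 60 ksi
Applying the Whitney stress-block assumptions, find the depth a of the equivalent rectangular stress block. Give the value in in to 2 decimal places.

T = A_s f_y = 2.74 × 60 = 164.4 kips.
a = T/(0.85 f'_c b) = 164.4/(0.85 × 7.7 × 9.9) = 2.54 in.

a ≈ 2.54 in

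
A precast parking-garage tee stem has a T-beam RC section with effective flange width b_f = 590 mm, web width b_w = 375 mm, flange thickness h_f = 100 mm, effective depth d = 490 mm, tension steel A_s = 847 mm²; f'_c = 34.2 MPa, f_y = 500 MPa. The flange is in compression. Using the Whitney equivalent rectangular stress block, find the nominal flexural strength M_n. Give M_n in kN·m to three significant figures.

Tension: T = A_s f_y = 847 × 500 = 423500 N.
Try a within the flange: a = T/(0.85 f'_c b_f) = 423500/(0.85 × 34.2 × 590) = 24.69 mm.
Since a = 24.69 ≤ h_f = 100 mm, the stress block lies entirely in the flange; analyse as a rectangular beam of width b_f.
M_n = T(d − a/2) = 423500 × (490 − 12.345) = 202.29 × 10⁶ N·mm.
M_n = 202.29 kN·m.

M_n ≈ 202 kN·m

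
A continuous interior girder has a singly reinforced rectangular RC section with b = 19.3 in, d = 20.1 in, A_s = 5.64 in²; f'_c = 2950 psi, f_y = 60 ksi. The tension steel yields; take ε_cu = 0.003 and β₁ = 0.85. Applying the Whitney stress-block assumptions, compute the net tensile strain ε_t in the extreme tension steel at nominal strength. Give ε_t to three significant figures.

ε_t ≈ 0.00433

a = A_s f_y/(0.85 f'_c b) = 6.992 in.
β₁ = 0.85, so c = a/β₁ = 6.992/0.85 = 8.226 in.
From the linear strain diagram with ε_cu = 0.003: ε_t = 0.003 (d − c)/c = 0.003 × (20.1 − 8.226)/8.226 = 0.00433.
ε_t is between 0.004 and 0.005 — transition zone.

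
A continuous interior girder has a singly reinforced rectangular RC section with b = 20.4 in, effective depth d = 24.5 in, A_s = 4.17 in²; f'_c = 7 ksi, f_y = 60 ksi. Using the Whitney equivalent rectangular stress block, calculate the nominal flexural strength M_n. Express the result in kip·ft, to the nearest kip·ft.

M_n ≈ 489 kip·ft

T = A_s f_y = 4.17 × 60 = 250.2 kips.
a = T/(0.85 f'_c b) = 250.2/(0.85 × 7 × 20.4) = 2.061 in.
M_n = T(d − a/2) = 250.2 × (24.5 − 1.0305) = 5872.1 kip·in = 5872.1/12 = 489.34 kip·ft.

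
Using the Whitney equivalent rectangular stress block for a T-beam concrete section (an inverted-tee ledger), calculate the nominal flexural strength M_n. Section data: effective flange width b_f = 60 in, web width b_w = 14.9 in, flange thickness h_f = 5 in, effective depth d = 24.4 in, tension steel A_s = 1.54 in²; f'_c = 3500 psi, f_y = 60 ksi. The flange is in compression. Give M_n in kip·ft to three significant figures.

Tension: T = A_s f_y = 1.54 × 60 = 92.4 kips.
Try a within the flange: a = T/(0.85 f'_c b_f) = 92.4/(0.85 × 3.5 × 60) = 0.518 in.
Since a = 0.518 ≤ h_f = 5 in, the stress block lies entirely in the flange; analyse as a rectangular beam of width b_f.
M_n = T(d − a/2) = 92.4 × (24.4 − 0.259) = 2230.6 kip·in.
M_n = 2230.6/12 = 185.88 kip·ft.

M_n ≈ 186 kip·ft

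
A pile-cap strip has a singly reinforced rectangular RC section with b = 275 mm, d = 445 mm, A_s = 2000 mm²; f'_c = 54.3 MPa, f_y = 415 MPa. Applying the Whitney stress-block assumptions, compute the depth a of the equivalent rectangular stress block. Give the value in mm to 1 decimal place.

a ≈ 65.4 mm

T = A_s f_y = 2000 × 415 = 830000 N = 830 kN.
Setting C = 0.85 f'_c a b equal to T: a = 830000/(0.85 × 54.3 × 275) = 65.4 mm.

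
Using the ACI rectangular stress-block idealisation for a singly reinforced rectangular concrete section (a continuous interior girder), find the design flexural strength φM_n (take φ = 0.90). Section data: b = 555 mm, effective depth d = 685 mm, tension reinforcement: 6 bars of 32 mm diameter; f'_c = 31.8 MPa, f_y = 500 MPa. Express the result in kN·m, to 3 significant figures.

A_s = 6 × 804 = 4824 mm².
T = A_s f_y = 4824 × 500 = 2412000 N = 2412 kN.
From C = T: a = T/(0.85 f'_c b) = 2412000/(0.85 × 31.8 × 555) = 160.78 mm.
M_n = T(d − a/2) = 2412 kN × (685 − 80.39) mm = 1458.32 kN·m.
φM_n = 0.90 × 1458.32 = 1312.49 kN·m.

φM_n ≈ 1310 kN·m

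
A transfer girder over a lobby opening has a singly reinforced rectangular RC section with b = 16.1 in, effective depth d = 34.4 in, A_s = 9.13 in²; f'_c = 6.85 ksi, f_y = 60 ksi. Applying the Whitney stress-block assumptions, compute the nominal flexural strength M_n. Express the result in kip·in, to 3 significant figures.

M_n ≈ 17200 kip·in

T = A_s f_y = 9.13 × 60 = 547.8 kips.
a = T/(0.85 f'_c b) = 547.8/(0.85 × 6.85 × 16.1) = 5.844 in.
M_n = T(d − a/2) = 547.8 × (34.4 − 2.922) = 17243.6 kip·in.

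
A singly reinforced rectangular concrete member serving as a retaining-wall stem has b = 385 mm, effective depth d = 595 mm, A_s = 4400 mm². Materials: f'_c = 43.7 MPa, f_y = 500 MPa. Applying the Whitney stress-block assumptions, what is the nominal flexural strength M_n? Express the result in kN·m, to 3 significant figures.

T = A_s f_y = 4400 × 500 = 2200000 N = 2200 kN.
From C = T: a = T/(0.85 f'_c b) = 2200000/(0.85 × 43.7 × 385) = 153.84 mm.
M_n = T(d − a/2) = 2200 kN × (595 − 76.92) mm = 1139.78 kN·m.

M_n ≈ 1140 kN·m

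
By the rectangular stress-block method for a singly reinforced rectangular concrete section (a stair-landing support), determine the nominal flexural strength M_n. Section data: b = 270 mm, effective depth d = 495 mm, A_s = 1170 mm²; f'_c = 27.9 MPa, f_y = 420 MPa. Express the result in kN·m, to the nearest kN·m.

T = A_s f_y = 1170 × 420 = 491400 N = 491.4 kN.
From C = T: a = T/(0.85 f'_c b) = 491400/(0.85 × 27.9 × 270) = 76.74 mm.
M_n = T(d − a/2) = 491.4 kN × (495 − 38.37) mm = 224.39 kN·m.

M_n ≈ 224 kN·m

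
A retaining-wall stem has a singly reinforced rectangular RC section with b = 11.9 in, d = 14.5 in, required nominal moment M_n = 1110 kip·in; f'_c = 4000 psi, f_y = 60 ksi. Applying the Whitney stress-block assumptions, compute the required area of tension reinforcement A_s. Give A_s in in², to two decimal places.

From M_n = 0.85 f'_c a b (d − a/2):
a = d − √(d² − 2M_n/(0.85 f'_c b)) = 14.5 − √(14.5² − 2 × 1110/(0.85 × 4 × 11.9)) = 2.035 in.
A_s = 0.85 f'_c a b / f_y = 0.85 × 4 × 2.035 × 11.9 / 60 = 1.372 in².

A_s ≈ 1.37 in²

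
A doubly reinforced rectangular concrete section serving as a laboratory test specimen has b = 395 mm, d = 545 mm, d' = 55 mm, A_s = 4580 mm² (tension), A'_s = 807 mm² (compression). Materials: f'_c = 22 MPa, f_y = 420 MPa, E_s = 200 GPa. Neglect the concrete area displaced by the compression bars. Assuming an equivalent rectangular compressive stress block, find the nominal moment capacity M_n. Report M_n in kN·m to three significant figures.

Assume both tension and compression steel yield.
Net tension couple steel: A_s − A'_s = 3773 mm².
a = (A_s − A'_s) f_y / (0.85 f'_c b) = 1584660/(0.85 × 22 × 395) = 214.53 mm.
c = a/β₁ = 214.53/0.85 = 252.39 mm; ε'_s = 0.003(c − d')/c = 0.0023 ≥ f_y/E_s = 0.0021, so compression steel does yield.
M_n = (A_s − A'_s) f_y (d − a/2) + A'_s f_y (d − d') = [1584660 × (545 − 107.265) + 338940 × (545 − 55)] × 10⁻⁶ = 693.66 + 166.08 = 859.74 kN·m.

M_n ≈ 860 kN·m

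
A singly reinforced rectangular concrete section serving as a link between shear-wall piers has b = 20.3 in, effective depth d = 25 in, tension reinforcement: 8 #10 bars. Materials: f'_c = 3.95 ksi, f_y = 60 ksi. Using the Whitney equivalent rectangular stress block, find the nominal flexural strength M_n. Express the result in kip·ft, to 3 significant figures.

A_s = 8 × 1.27 = 10.16 in².
T = A_s f_y = 10.16 × 60 = 609.6 kips.
a = T/(0.85 f'_c b) = 609.6/(0.85 × 3.95 × 20.3) = 8.944 in.
M_n = T(d − a/2) = 609.6 × (25 − 4.472) = 12513.9 kip·in = 12513.9/12 = 1042.83 kip·ft.

M_n ≈ 1040 kip·ft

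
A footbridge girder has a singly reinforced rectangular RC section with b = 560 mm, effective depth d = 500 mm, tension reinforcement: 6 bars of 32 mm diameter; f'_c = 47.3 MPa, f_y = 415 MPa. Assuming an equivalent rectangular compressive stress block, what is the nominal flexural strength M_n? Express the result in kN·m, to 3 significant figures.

M_n ≈ 912 kN·m

A_s = 6 × 804 = 4824 mm².
T = A_s f_y = 4824 × 415 = 2001960 N = 2001.96 kN.
From C = T: a = T/(0.85 f'_c b) = 2001960/(0.85 × 47.3 × 560) = 88.92 mm.
M_n = T(d − a/2) = 2001.96 kN × (500 − 44.46) mm = 911.97 kN·m.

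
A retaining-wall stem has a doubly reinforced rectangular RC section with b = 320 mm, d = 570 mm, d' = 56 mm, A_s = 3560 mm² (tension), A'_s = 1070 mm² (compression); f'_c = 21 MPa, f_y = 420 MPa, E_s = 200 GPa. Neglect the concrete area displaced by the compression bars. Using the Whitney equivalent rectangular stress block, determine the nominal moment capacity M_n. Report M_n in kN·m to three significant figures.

Assume both tension and compression steel yield.
Net tension couple steel: A_s − A'_s = 2490 mm².
a = (A_s − A'_s) f_y / (0.85 f'_c b) = 1045800/(0.85 × 21 × 320) = 183.09 mm.
c = a/β₁ = 183.09/0.85 = 215.40 mm; ε'_s = 0.003(c − d')/c = 0.0022 ≥ f_y/E_s = 0.0021, so compression steel does yield.
M_n = (A_s − A'_s) f_y (d − a/2) + A'_s f_y (d − d') = [1045800 × (570 − 91.545) + 449400 × (570 − 56)] × 10⁻⁶ = 500.37 + 230.99 = 731.36 kN·m.

M_n ≈ 731 kN·m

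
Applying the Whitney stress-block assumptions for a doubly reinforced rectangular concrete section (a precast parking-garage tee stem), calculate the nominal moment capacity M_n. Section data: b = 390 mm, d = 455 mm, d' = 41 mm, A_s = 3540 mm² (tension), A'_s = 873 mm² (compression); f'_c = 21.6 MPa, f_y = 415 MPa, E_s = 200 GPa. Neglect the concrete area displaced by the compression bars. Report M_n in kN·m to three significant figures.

Assume both tension and compression steel yield.
Net tension couple steel: A_s − A'_s = 2667 mm².
a = (A_s − A'_s) f_y / (0.85 f'_c b) = 1106805/(0.85 × 21.6 × 390) = 154.57 mm.
c = a/β₁ = 154.57/0.85 = 181.85 mm; ε'_s = 0.003(c − d')/c = 0.0023 ≥ f_y/E_s = 0.0021, so compression steel does yield.
M_n = (A_s − A'_s) f_y (d − a/2) + A'_s f_y (d − d') = [1106805 × (455 − 77.285) + 362295 × (455 − 41)] × 10⁻⁶ = 418.06 + 149.99 = 568.05 kN·m.

M_n ≈ 568 kN·m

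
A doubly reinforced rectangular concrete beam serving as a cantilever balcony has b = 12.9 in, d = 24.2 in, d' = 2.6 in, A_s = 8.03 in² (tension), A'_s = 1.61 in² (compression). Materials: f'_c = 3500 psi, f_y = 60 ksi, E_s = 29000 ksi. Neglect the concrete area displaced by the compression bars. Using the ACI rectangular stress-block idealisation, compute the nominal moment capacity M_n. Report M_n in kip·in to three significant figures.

Assume both steels yield.
a = (A_s − A'_s) f_y/(0.85 f'_c b) = (8.03 − 1.61) × 60/(0.85 × 3.5 × 12.9) = 10.037 in.
c = a/β₁ = 10.037/0.85 = 11.808 in; ε'_s = 0.003(c − d')/c = 0.0023 ≥ ε_y = 0.0021, so the compression steel yields.
M_n = (A_s − A'_s) f_y (d − a/2) + A'_s f_y (d − d') = 385.2 × (24.2 − 5.0185) + 96.6 × (24.2 − 2.6) = 7388.7 + 2086.6 = 9475.3 kip·in.

M_n ≈ 9480 kip·in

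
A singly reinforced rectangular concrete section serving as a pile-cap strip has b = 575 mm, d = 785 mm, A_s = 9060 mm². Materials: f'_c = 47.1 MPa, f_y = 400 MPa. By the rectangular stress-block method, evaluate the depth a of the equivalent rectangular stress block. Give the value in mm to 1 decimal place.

a ≈ 157.4 mm

T = A_s f_y = 9060 × 400 = 3624000 N = 3624 kN.
Setting C = 0.85 f'_c a b equal to T: a = 3624000/(0.85 × 47.1 × 575) = 157.4 mm.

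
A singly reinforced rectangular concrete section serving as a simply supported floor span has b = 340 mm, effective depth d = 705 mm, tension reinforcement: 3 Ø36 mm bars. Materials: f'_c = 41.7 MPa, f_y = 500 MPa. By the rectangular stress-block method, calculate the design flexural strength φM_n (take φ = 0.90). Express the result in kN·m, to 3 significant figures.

A_s = 3 × 1018 = 3054 mm².
T = A_s f_y = 3054 × 500 = 1527000 N = 1527 kN.
From C = T: a = T/(0.85 f'_c b) = 1527000/(0.85 × 41.7 × 340) = 126.71 mm.
M_n = T(d − a/2) = 1527 kN × (705 − 63.355) mm = 979.79 kN·m.
φM_n = 0.90 × 979.79 = 881.81 kN·m.

φM_n ≈ 882 kN·m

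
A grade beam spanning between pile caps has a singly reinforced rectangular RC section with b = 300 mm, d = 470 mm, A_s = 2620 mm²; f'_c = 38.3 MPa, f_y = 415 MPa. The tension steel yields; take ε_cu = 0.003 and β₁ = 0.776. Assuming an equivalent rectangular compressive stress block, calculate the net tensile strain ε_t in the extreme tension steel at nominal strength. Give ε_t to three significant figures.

a = A_s f_y/(0.85 f'_c b) = 111.33 mm.
β₁ = 0.776, so c = a/β₁ = 111.33/0.776 = 143.47 mm.
From the linear strain diagram with ε_cu = 0.003: ε_t = 0.003 (d − c)/c = 0.003 × (470 − 143.47)/143.47 = 0.00683.
Since ε_t ≥ 0.005, the section is tension-controlled.

ε_t ≈ 0.00683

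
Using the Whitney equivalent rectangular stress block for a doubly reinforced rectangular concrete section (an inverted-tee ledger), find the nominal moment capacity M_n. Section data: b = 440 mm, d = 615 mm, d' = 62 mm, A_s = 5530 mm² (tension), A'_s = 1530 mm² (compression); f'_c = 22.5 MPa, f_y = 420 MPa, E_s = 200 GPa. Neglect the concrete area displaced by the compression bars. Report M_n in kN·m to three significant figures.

M_n ≈ 1220 kN·m

Assume both tension and compression steel yield.
Net tension couple steel: A_s − A'_s = 4000 mm².
a = (A_s − A'_s) f_y / (0.85 f'_c b) = 1680000/(0.85 × 22.5 × 440) = 199.64 mm.
c = a/β₁ = 199.64/0.85 = 234.87 mm; ε'_s = 0.003(c − d')/c = 0.0022 ≥ f_y/E_s = 0.0021, so compression steel does yield.
M_n = (A_s − A'_s) f_y (d − a/2) + A'_s f_y (d − d') = [1680000 × (615 − 99.82) + 642600 × (615 − 62)] × 10⁻⁶ = 865.50 + 355.36 = 1220.86 kN·m.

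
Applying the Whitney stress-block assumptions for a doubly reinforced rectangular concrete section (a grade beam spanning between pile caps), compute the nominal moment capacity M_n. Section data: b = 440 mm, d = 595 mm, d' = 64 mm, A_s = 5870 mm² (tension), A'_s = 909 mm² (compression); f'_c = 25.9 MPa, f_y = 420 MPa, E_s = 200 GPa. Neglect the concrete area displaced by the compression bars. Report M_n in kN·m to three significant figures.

M_n ≈ 1220 kN·m

Assume both tension and compression steel yield.
Net tension couple steel: A_s − A'_s = 4961 mm².
a = (A_s − A'_s) f_y / (0.85 f'_c b) = 2083620/(0.85 × 25.9 × 440) = 215.10 mm.
c = a/β₁ = 215.10/0.85 = 253.06 mm; ε'_s = 0.003(c − d')/c = 0.0022 ≥ f_y/E_s = 0.0021, so compression steel does yield.
M_n = (A_s − A'_s) f_y (d − a/2) + A'_s f_y (d − d') = [2083620 × (595 − 107.55) + 381780 × (595 − 64)] × 10⁻⁶ = 1015.66 + 202.73 = 1218.39 kN·m.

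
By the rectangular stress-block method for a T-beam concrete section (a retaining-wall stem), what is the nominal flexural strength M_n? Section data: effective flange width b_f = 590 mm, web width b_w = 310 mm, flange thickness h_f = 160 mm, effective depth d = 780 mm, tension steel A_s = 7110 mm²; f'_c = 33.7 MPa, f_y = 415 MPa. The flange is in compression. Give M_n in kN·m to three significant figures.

M_n ≈ 2040 kN·m

Tension: T = A_s f_y = 7110 × 415 = 2950650 N.
Try a within the flange: a = T/(0.85 f'_c b_f) = 2950650/(0.85 × 33.7 × 590) = 174.59 mm.
a = 174.59 > h_f = 160 mm: the block extends into the web. Split into flange-overhang and web parts.
C_f = 0.85 f'_c (b_f − b_w) h_f = 0.85 × 33.7 × (590 − 310) × 160 = 1283296 N.
Remaining web compression depth: a_w = (T − C_f)/(0.85 f'_c b_w) = (2950650 − 1283296)/(0.85 × 33.7 × 310) = 187.77 mm.
M_n = C_f(d − h_f/2) + (T − C_f)(d − a_w/2) = 1283296 × (780 − 80) + 1667354 × (780 − 93.885) = 898.31 + 1144.00 = 2042.31 × 10⁶ N·mm.
M_n = 2042.31 kN·m.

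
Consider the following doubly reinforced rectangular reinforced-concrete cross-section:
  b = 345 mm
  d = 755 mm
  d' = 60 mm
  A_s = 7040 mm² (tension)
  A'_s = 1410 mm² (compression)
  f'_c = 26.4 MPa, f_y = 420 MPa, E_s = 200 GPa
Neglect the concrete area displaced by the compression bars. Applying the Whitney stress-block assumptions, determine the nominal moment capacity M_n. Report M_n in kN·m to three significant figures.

Assume both tension and compression steel yield.
Net tension couple steel: A_s − A'_s = 5630 mm².
a = (A_s − A'_s) f_y / (0.85 f'_c b) = 2364600/(0.85 × 26.4 × 345) = 305.43 mm.
c = a/β₁ = 305.43/0.85 = 359.33 mm; ε'_s = 0.003(c − d')/c = 0.0025 ≥ f_y/E_s = 0.0021, so compression steel does yield.
M_n = (A_s − A'_s) f_y (d − a/2) + A'_s f_y (d − d') = [2364600 × (755 − 152.715) + 592200 × (755 − 60)] × 10⁻⁶ = 1424.16 + 411.58 = 1835.74 kN·m.

M_n ≈ 1840 kN·m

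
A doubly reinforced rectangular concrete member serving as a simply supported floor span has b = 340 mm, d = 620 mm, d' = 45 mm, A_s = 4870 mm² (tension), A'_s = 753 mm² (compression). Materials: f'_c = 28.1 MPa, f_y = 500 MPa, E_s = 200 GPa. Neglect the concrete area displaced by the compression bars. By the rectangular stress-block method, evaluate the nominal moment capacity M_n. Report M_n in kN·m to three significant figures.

M_n ≈ 1230 kN·m

Assume both tension and compression steel yield.
Net tension couple steel: A_s − A'_s = 4117 mm².
a = (A_s − A'_s) f_y / (0.85 f'_c b) = 2058500/(0.85 × 28.1 × 340) = 253.48 mm.
c = a/β₁ = 253.48/0.849 = 298.56 mm; ε'_s = 0.003(c − d')/c = 0.0025 ≥ f_y/E_s = 0.0025, so compression steel does yield.
M_n = (A_s − A'_s) f_y (d − a/2) + A'_s f_y (d − d') = [2058500 × (620 − 126.74) + 376500 × (620 − 45)] × 10⁻⁶ = 1015.38 + 216.49 = 1231.87 kN·m.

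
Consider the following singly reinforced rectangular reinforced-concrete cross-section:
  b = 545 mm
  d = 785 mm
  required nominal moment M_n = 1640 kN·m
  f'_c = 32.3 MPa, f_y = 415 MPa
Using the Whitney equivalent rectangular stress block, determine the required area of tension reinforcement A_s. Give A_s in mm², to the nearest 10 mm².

With M_n = 0.85 f'_c a b (d − a/2), solve the quadratic for a:
a = d − √(d² − 2M_n/(0.85 f'_c b)) = 785 − √(785² − 2 × 1640×10⁶/(0.85 × 32.3 × 545)) = 154.91 mm.
A_s = 0.85 f'_c a b / f_y = 0.85 × 32.3 × 154.91 × 545 / 415 = 5585.3 mm².

A_s ≈ 5590 mm²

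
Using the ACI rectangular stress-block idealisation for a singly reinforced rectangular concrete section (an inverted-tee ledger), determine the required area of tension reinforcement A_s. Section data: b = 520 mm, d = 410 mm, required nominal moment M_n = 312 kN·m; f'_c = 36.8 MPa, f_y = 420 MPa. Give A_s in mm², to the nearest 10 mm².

A_s ≈ 1930 mm²

With M_n = 0.85 f'_c a b (d − a/2), solve the quadratic for a:
a = d − √(d² − 2M_n/(0.85 f'_c b)) = 410 − √(410² − 2 × 312×10⁶/(0.85 × 36.8 × 520)) = 49.81 mm.
A_s = 0.85 f'_c a b / f_y = 0.85 × 36.8 × 49.81 × 520 / 420 = 1929.0 mm².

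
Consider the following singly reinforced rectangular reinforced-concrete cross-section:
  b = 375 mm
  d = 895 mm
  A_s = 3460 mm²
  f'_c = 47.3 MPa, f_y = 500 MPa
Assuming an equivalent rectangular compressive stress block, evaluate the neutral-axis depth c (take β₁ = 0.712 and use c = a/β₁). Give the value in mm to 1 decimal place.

c ≈ 161.2 mm

T = A_s f_y = 3460 × 500 = 1730000 N = 1730 kN.
Setting C = 0.85 f'_c a b equal to T: a = 1730000/(0.85 × 47.3 × 375) = 114.745 mm.
With β₁ = 0.712, c = a/β₁ = 114.745/0.712 = 161.2 mm.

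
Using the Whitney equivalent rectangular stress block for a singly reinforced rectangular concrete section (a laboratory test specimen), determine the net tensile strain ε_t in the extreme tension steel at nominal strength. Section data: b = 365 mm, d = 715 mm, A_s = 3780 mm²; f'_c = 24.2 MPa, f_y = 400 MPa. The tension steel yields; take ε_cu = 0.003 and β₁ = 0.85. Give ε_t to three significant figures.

ε_t ≈ 0.00605

a = A_s f_y/(0.85 f'_c b) = 201.38 mm.
β₁ = 0.85, so c = a/β₁ = 201.38/0.85 = 236.92 mm.
From the linear strain diagram with ε_cu = 0.003: ε_t = 0.003 (d − c)/c = 0.003 × (715 − 236.92)/236.92 = 0.00605.
Since ε_t ≥ 0.005, the section is tension-controlled.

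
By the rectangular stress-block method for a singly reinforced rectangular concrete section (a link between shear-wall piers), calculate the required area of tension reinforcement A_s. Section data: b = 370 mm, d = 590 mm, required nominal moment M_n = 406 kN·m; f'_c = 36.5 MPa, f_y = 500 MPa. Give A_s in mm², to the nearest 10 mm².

With M_n = 0.85 f'_c a b (d − a/2), solve the quadratic for a:
a = d − √(d² − 2M_n/(0.85 f'_c b)) = 590 − √(590² − 2 × 406×10⁶/(0.85 × 36.5 × 370)) = 63.35 mm.
A_s = 0.85 f'_c a b / f_y = 0.85 × 36.5 × 63.35 × 370 / 500 = 1454.4 mm².

A_s ≈ 1450 mm²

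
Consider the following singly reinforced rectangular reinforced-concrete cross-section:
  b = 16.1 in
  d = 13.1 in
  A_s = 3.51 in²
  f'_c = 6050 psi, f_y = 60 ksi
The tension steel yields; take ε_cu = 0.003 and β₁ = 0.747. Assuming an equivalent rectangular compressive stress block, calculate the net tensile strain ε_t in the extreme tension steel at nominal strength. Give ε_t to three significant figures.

a = A_s f_y/(0.85 f'_c b) = 2.544 in.
β₁ = 0.747, so c = a/β₁ = 2.544/0.747 = 3.406 in.
From the linear strain diagram with ε_cu = 0.003: ε_t = 0.003 (d − c)/c = 0.003 × (13.1 − 3.406)/3.406 = 0.00854.
Since ε_t ≥ 0.005, the section is tension-controlled.

ε_t ≈ 0.00854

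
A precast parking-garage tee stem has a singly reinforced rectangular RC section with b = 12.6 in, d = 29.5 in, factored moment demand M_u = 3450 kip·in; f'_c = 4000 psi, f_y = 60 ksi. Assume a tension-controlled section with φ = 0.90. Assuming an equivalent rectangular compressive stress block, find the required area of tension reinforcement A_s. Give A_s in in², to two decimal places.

A_s ≈ 2.29 in²

M_n = M_u/φ = 3450/0.90 = 3833.33 kip·in.
From M_n = 0.85 f'_c a b (d − a/2):
a = d − √(d² − 2M_n/(0.85 f'_c b)) = 29.5 − √(29.5² − 2 × 3833.33/(0.85 × 4 × 12.6)) = 3.208 in.
A_s = 0.85 f'_c a b / f_y = 0.85 × 4 × 3.208 × 12.6 / 60 = 2.291 in².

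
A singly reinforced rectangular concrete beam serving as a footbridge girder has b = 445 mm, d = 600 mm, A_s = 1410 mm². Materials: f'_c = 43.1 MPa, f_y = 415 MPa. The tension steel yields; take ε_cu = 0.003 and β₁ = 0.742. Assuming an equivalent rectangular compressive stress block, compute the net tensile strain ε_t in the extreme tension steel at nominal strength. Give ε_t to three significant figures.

a = A_s f_y/(0.85 f'_c b) = 35.89 mm.
β₁ = 0.742, so c = a/β₁ = 35.89/0.742 = 48.37 mm.
From the linear strain diagram with ε_cu = 0.003: ε_t = 0.003 (d − c)/c = 0.003 × (600 − 48.37)/48.37 = 0.0342.
Since ε_t ≥ 0.005, the section is tension-controlled.

ε_t ≈ 0.0342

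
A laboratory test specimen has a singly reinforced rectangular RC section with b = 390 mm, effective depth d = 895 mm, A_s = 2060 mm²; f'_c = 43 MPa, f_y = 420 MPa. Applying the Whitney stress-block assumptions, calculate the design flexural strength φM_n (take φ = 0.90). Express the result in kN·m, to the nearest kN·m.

φM_n ≈ 673 kN·m

T = A_s f_y = 2060 × 420 = 865200 N = 865.2 kN.
From C = T: a = T/(0.85 f'_c b) = 865200/(0.85 × 43 × 390) = 60.70 mm.
M_n = T(d − a/2) = 865.2 kN × (895 − 30.35) mm = 748.10 kN·m.
φM_n = 0.90 × 748.10 = 673.29 kN·m.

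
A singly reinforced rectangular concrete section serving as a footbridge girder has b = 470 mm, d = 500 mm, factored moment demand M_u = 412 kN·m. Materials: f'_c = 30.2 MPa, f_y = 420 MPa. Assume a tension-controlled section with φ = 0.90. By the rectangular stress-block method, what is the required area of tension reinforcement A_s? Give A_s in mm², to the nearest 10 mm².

M_n = M_u/φ = 412/0.90 = 457.778 kN·m.
With M_n = 0.85 f'_c a b (d − a/2), solve the quadratic for a:
a = d − √(d² − 2M_n/(0.85 f'_c b)) = 500 − √(500² − 2 × 457.778×10⁶/(0.85 × 30.2 × 470)) = 82.73 mm.
A_s = 0.85 f'_c a b / f_y = 0.85 × 30.2 × 82.73 × 470 / 420 = 2376.5 mm².

A_s ≈ 2380 mm²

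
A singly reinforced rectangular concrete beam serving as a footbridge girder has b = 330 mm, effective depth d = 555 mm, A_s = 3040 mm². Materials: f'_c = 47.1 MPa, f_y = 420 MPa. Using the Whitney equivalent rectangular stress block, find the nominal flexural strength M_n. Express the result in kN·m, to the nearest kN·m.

T = A_s f_y = 3040 × 420 = 1276800 N = 1276.8 kN.
From C = T: a = T/(0.85 f'_c b) = 1276800/(0.85 × 47.1 × 330) = 96.64 mm.
M_n = T(d − a/2) = 1276.8 kN × (555 − 48.32) mm = 646.93 kN·m.

M_n ≈ 647 kN·m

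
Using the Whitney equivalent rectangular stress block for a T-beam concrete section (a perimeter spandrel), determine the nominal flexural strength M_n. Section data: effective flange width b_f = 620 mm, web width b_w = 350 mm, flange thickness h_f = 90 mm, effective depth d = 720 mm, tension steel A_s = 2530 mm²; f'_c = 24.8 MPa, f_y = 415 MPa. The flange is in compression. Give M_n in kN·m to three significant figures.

M_n ≈ 714 kN·m

Tension: T = A_s f_y = 2530 × 415 = 1049950 N.
Try a within the flange: a = T/(0.85 f'_c b_f) = 1049950/(0.85 × 24.8 × 620) = 80.34 mm.
Since a = 80.34 ≤ h_f = 90 mm, the stress block lies entirely in the flange; analyse as a rectangular beam of width b_f.
M_n = T(d − a/2) = 1049950 × (720 − 40.17) = 713.79 × 10⁶ N·mm.
M_n = 713.79 kN·m.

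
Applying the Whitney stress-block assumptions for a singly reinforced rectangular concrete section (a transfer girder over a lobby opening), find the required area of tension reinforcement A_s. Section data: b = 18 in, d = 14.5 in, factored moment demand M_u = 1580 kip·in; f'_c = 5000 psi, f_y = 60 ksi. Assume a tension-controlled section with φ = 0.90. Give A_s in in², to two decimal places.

A_s ≈ 2.14 in²

M_n = M_u/φ = 1580/0.90 = 1755.56 kip·in.
From M_n = 0.85 f'_c a b (d − a/2):
a = d − √(d² − 2M_n/(0.85 f'_c b)) = 14.5 − √(14.5² − 2 × 1755.56/(0.85 × 5 × 18)) = 1.680 in.
A_s = 0.85 f'_c a b / f_y = 0.85 × 5 × 1.680 × 18 / 60 = 2.142 in².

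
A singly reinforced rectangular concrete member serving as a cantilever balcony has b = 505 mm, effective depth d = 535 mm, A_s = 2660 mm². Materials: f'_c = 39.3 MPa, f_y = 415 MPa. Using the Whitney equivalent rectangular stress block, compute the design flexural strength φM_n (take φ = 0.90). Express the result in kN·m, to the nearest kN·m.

φM_n ≈ 499 kN·m

T = A_s f_y = 2660 × 415 = 1103900 N = 1103.9 kN.
From C = T: a = T/(0.85 f'_c b) = 1103900/(0.85 × 39.3 × 505) = 65.44 mm.
M_n = T(d − a/2) = 1103.9 kN × (535 − 32.72) mm = 554.47 kN·m.
φM_n = 0.90 × 554.47 = 499.02 kN·m.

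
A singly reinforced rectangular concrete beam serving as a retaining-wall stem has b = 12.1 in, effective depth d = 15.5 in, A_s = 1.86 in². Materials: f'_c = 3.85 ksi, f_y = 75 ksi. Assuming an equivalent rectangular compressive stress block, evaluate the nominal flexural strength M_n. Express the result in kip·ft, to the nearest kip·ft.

M_n ≈ 160 kip·ft

T = A_s f_y = 1.86 × 75 = 139.5 kips.
a = T/(0.85 f'_c b) = 139.5/(0.85 × 3.85 × 12.1) = 3.523 in.
M_n = T(d − a/2) = 139.5 × (15.5 − 1.7615) = 1916.5 kip·in = 1916.5/12 = 159.71 kip·ft.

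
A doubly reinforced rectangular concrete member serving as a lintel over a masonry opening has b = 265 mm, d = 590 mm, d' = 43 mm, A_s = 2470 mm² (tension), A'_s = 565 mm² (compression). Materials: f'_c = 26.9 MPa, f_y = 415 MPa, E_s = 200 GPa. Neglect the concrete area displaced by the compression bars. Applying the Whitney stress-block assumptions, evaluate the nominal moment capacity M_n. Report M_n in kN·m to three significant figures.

Assume both tension and compression steel yield.
Net tension couple steel: A_s − A'_s = 1905 mm².
a = (A_s − A'_s) f_y / (0.85 f'_c b) = 790575/(0.85 × 26.9 × 265) = 130.47 mm.
c = a/β₁ = 130.47/0.85 = 153.49 mm; ε'_s = 0.003(c − d')/c = 0.0022 ≥ f_y/E_s = 0.0021, so compression steel does yield.
M_n = (A_s − A'_s) f_y (d − a/2) + A'_s f_y (d − d') = [790575 × (590 − 65.235) + 234475 × (590 − 43)] × 10⁻⁶ = 414.87 + 128.26 = 543.13 kN·m.

M_n ≈ 543 kN·m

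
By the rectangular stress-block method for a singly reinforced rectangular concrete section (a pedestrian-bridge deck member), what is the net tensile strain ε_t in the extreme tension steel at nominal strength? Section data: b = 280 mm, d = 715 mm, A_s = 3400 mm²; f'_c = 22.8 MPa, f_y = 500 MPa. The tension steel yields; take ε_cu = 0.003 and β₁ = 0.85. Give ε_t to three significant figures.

ε_t ≈ 0.00282

a = A_s f_y/(0.85 f'_c b) = 313.28 mm.
β₁ = 0.85, so c = a/β₁ = 313.28/0.85 = 368.56 mm.
From the linear strain diagram with ε_cu = 0.003: ε_t = 0.003 (d − c)/c = 0.003 × (715 − 368.56)/368.56 = 0.00282.
ε_t < 0.004 — the section is over-reinforced for flexure under ACI limits.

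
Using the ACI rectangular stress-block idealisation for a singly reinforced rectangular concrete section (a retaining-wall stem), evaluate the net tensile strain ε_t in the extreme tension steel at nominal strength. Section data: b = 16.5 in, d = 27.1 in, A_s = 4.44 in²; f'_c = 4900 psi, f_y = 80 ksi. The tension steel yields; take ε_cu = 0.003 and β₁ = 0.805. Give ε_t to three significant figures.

a = A_s f_y/(0.85 f'_c b) = 5.169 in.
β₁ = 0.805, so c = a/β₁ = 5.169/0.805 = 6.421 in.
From the linear strain diagram with ε_cu = 0.003: ε_t = 0.003 (d − c)/c = 0.003 × (27.1 − 6.421)/6.421 = 0.00966.
Since ε_t ≥ 0.005, the section is tension-controlled.

ε_t ≈ 0.00966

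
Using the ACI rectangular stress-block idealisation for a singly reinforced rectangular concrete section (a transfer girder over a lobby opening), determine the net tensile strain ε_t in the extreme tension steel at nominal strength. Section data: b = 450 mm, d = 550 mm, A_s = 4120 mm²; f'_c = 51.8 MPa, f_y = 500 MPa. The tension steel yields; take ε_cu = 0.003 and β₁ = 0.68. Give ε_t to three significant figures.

a = A_s f_y/(0.85 f'_c b) = 103.97 mm.
β₁ = 0.68, so c = a/β₁ = 103.97/0.68 = 152.90 mm.
From the linear strain diagram with ε_cu = 0.003: ε_t = 0.003 (d − c)/c = 0.003 × (550 − 152.90)/152.90 = 0.00779.
Since ε_t ≥ 0.005, the section is tension-controlled.

ε_t ≈ 0.00779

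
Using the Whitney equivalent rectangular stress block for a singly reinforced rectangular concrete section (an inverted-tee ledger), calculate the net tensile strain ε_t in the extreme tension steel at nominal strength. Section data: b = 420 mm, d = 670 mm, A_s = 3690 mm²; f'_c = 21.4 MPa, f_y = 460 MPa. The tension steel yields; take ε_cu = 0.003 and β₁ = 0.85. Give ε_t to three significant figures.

ε_t ≈ 0.00469

a = A_s f_y/(0.85 f'_c b) = 222.18 mm.
β₁ = 0.85, so c = a/β₁ = 222.18/0.85 = 261.39 mm.
From the linear strain diagram with ε_cu = 0.003: ε_t = 0.003 (d − c)/c = 0.003 × (670 − 261.39)/261.39 = 0.00469.
ε_t is between 0.004 and 0.005 — transition zone.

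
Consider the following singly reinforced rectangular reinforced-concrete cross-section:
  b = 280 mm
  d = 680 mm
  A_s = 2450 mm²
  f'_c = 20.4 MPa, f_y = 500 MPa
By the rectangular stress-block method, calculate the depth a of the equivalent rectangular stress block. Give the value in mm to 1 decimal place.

a ≈ 252.3 mm

T = A_s f_y = 2450 × 500 = 1225000 N = 1225 kN.
Setting C = 0.85 f'_c a b equal to T: a = 1225000/(0.85 × 20.4 × 280) = 252.3 mm.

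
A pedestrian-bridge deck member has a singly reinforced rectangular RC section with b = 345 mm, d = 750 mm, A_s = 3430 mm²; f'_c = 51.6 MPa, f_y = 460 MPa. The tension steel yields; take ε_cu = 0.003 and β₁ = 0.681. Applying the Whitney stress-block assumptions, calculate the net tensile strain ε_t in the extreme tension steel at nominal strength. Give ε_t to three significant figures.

ε_t ≈ 0.0117

a = A_s f_y/(0.85 f'_c b) = 104.27 mm.
β₁ = 0.681, so c = a/β₁ = 104.27/0.681 = 153.11 mm.
From the linear strain diagram with ε_cu = 0.003: ε_t = 0.003 (d − c)/c = 0.003 × (750 − 153.11)/153.11 = 0.0117.
Since ε_t ≥ 0.005, the section is tension-controlled.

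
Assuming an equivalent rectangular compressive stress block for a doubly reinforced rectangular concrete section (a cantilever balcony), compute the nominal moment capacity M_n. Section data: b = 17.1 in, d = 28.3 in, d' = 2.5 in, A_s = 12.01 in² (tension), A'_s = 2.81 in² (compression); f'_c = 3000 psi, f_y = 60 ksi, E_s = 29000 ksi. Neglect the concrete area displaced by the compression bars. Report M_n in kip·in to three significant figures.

M_n ≈ 16500 kip·in

Assume both steels yield.
a = (A_s − A'_s) f_y/(0.85 f'_c b) = (12.01 − 2.81) × 60/(0.85 × 3 × 17.1) = 12.659 in.
c = a/β₁ = 12.659/0.85 = 14.893 in; ε'_s = 0.003(c − d')/c = 0.0025 ≥ ε_y = 0.0021, so the compression steel yields.
M_n = (A_s − A'_s) f_y (d − a/2) + A'_s f_y (d − d') = 552 × (28.3 − 6.3295) + 168.6 × (28.3 − 2.5) = 12127.7 + 4349.9 = 16477.6 kip·in.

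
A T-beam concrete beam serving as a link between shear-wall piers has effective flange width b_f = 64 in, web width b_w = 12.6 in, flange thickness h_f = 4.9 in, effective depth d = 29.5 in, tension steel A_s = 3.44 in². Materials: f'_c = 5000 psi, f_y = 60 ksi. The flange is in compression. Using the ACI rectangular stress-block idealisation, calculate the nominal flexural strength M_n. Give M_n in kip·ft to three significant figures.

M_n ≈ 501 kip·ft

Tension: T = A_s f_y = 3.44 × 60 = 206.4 kips.
Try a within the flange: a = T/(0.85 f'_c b_f) = 206.4/(0.85 × 5 × 64) = 0.759 in.
Since a = 0.759 ≤ h_f = 4.9 in, the stress block lies entirely in the flange; analyse as a rectangular beam of width b_f.
M_n = T(d − a/2) = 206.4 × (29.5 − 0.3795) = 6010.5 kip·in.
M_n = 6010.5/12 = 500.88 kip·ft.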